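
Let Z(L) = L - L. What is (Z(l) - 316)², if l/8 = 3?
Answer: 99856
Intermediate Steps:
l = 24 (l = 8*3 = 24)
Z(L) = 0
(Z(l) - 316)² = (0 - 316)² = (-316)² = 99856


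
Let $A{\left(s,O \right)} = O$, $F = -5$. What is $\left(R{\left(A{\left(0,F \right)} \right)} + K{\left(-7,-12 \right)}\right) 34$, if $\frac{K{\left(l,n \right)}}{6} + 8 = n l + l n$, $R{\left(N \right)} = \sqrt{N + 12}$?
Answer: $32640 + 34 \sqrt{7} \approx 32730.0$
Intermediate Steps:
$R{\left(N \right)} = \sqrt{12 + N}$
$K{\left(l,n \right)} = -48 + 12 l n$ ($K{\left(l,n \right)} = -48 + 6 \left(n l + l n\right) = -48 + 6 \left(l n + l n\right) = -48 + 6 \cdot 2 l n = -48 + 12 l n$)
$\left(R{\left(A{\left(0,F \right)} \right)} + K{\left(-7,-12 \right)}\right) 34 = \left(\sqrt{12 - 5} - \left(48 + 84 \left(-12\right)\right)\right) 34 = \left(\sqrt{7} + \left(-48 + 1008\right)\right) 34 = \left(\sqrt{7} + 960\right) 34 = \left(960 + \sqrt{7}\right) 34 = 32640 + 34 \sqrt{7}$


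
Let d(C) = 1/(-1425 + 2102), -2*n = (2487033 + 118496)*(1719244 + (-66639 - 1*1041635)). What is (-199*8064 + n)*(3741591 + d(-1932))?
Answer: -2016190937291193337508/677 ≈ -2.9781e+18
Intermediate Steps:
n = -795950026565 (n = -(2487033 + 118496)*(1719244 + (-66639 - 1*1041635))/2 = -2605529*(1719244 + (-66639 - 1041635))/2 = -2605529*(1719244 - 1108274)/2 = -2605529*610970/2 = -1/2*1591900053130 = -795950026565)
d(C) = 1/677
(-199*8064 + n)*(3741591 + d(-1932)) = (-199*8064 - 795950026565)*(3741591 + 1/677) = (-1604736 - 795950026565)*(2533057108/677) = -795951631301*2533057108/677 = -2016190937291193337508/677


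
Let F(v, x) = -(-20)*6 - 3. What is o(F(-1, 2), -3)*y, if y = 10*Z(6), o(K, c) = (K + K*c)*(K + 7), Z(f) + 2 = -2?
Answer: 1160640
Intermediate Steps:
Z(f) = -4 (Z(f) = -2 - 2 = -4)
F(v, x) = 117 (F(v, x) = -5*(-24) - 3 = 120 - 3 = 117)
o(K, c) = (7 + K)*(K + K*c) (o(K, c) = (K + K*c)*(7 + K) = (7 + K)*(K + K*c))
y = -40 (y = 10*(-4) = -40)
o(F(-1, 2), -3)*y = (117*(7 + 117 + 7*(-3) + 117*(-3)))*(-40) = (117*(7 + 117 - 21 - 351))*(-40) = (117*(-248))*(-40) = -29016*(-40) = 1160640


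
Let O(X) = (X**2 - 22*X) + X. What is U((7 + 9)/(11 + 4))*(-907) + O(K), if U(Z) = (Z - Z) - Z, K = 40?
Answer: 25912/15 ≈ 1727.5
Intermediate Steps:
O(X) = X**2 - 21*X
U(Z) = -Z (U(Z) = 0 - Z = -Z)
U((7 + 9)/(11 + 4))*(-907) + O(K) = -(7 + 9)/(11 + 4)*(-907) + 40*(-21 + 40) = -16/15*(-907) + 40*19 = -16/15*(-907) + 760 = 14512/15 + 760 = 25912/15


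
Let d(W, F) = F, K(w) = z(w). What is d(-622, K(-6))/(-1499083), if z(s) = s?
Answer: 6/1499083 ≈ 4.0024e-6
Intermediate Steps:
K(w) = w
d(-622, K(-6))/(-1499083) = -6/(-1499083) = -6*(-1/1499083) = 6/1499083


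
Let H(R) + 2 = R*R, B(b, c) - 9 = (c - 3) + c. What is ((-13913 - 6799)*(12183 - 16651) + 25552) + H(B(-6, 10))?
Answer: 92567442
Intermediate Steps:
B(b, c) = 6 + 2*c (B(b, c) = 9 + ((c - 3) + c) = 9 + ((-3 + c) + c) = 9 + (-3 + 2*c) = 6 + 2*c)
H(R) = -2 + R² (H(R) = -2 + R*R = -2 + R²)
((-13913 - 6799)*(12183 - 16651) + 25552) + H(B(-6, 10)) = ((-13913 - 6799)*(12183 - 16651) + 25552) + (-2 + (6 + 2*10)²) = (-20712*(-4468) + 25552) + (-2 + (6 + 20)²) = (92541216 + 25552) + (-2 + 26²) = 92566768 + (-2 + 676) = 92566768 + 674 = 92567442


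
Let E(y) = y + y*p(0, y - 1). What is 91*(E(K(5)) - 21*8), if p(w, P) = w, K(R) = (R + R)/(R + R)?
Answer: -15197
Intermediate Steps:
K(R) = 1 (K(R) = (2*R)/((2*R)) = (2*R)*(1/(2*R)) = 1)
E(y) = y (E(y) = y + y*0 = y + 0 = y)
91*(E(K(5)) - 21*8) = 91*(1 - 21*8) = 91*(1 - 168) = 91*(-167) = -15197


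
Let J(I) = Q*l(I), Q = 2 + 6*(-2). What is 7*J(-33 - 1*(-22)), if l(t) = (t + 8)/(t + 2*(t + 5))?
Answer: -210/23 ≈ -9.1304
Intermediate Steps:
l(t) = (8 + t)/(10 + 3*t) (l(t) = (8 + t)/(t + 2*(5 + t)) = (8 + t)/(t + (10 + 2*t)) = (8 + t)/(10 + 3*t))
Q = -10 (Q = 2 - 12 = -10)
J(I) = -10*(8 + I)/(10 + 3*I)
7*J(-33 - 1*(-22)) = 7*(10*(-8 - (-33 - 1*(-22)))/(10 + 3*(-33 - 1*(-22)))) = 7*(10*(-8 - (-33 + 22))/(10 + 3*(-33 + 22))) = 7*(10*(-8 - 1*(-11))/(10 + 3*(-11))) = 7*(10*(-8 + 11)/(10 - 33)) = 7*(10*3/(-23)) = 7*(10*(-1/23)*3) = 7*(-30/23) = -210/23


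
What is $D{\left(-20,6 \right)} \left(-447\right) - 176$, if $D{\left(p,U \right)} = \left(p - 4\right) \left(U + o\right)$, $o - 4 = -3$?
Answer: $74920$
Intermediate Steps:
$o = 1$ ($o = 4 - 3 = 1$)
$D{\left(p,U \right)} = \left(1 + U\right) \left(-4 + p\right)$ ($D{\left(p,U \right)} = \left(p - 4\right) \left(U + 1\right) = \left(-4 + p\right) \left(1 + U\right) = \left(1 + U\right) \left(-4 + p\right)$)
$D{\left(-20,6 \right)} \left(-447\right) - 176 = \left(-4 - 20 - 24 + 6 \left(-20\right)\right) \left(-447\right) - 176 = \left(-4 - 20 - 24 - 120\right) \left(-447\right) - 176 = \left(-168\right) \left(-447\right) - 176 = 75096 - 176 = 74920$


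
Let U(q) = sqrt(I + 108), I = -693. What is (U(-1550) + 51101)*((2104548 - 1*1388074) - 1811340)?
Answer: -55948747466 - 3284598*I*sqrt(65) ≈ -5.5949e+10 - 2.6481e+7*I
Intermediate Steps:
U(q) = 3*I*sqrt(65) (U(q) = sqrt(-693 + 108) = sqrt(-585) = 3*I*sqrt(65))
(U(-1550) + 51101)*((2104548 - 1*1388074) - 1811340) = (3*I*sqrt(65) + 51101)*((2104548 - 1*1388074) - 1811340) = (51101 + 3*I*sqrt(65))*((2104548 - 1388074) - 1811340) = (51101 + 3*I*sqrt(65))*(716474 - 1811340) = (51101 + 3*I*sqrt(65))*(-1094866) = -55948747466 - 3284598*I*sqrt(65)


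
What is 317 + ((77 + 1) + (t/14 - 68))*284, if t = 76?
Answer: 32891/7 ≈ 4698.7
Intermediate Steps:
317 + ((77 + 1) + (t/14 - 68))*284 = 317 + ((77 + 1) + (76/14 - 68))*284 = 317 + (78 + (76*(1/14) - 68))*284 = 317 + (78 + (38/7 - 68))*284 = 317 + (78 - 438/7)*284 = 317 + (108/7)*284 = 317 + 30672/7 = 32891/7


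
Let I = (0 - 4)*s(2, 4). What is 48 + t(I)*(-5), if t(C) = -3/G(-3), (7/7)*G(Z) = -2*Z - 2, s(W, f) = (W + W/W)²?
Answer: 207/4 ≈ 51.750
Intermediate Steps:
s(W, f) = (1 + W)² (s(W, f) = (W + 1)² = (1 + W)²)
G(Z) = -2 - 2*Z (G(Z) = -2*Z - 2 = -2 - 2*Z)
I = -36 (I = (0 - 4)*(1 + 2)² = -4*3² = -4*9 = -36)
t(C) = -¾ (t(C) = -3/(-2 - 2*(-3)) = -3/(-2 + 6) = -3/4 = -3*¼ = -¾)
48 + t(I)*(-5) = 48 - ¾*(-5) = 48 + 15/4 = 207/4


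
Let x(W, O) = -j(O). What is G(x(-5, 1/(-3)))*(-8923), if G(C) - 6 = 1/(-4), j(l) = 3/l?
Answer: -205229/4 ≈ -51307.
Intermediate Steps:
x(W, O) = -3/O
G(C) = 23/4 (G(C) = 6 + 1/(-4) = 6 - 1/4 = 23/4)
G(x(-5, 1/(-3)))*(-8923) = (23/4)*(-8923) = -205229/4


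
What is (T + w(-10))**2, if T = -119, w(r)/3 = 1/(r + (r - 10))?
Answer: 1418481/100 ≈ 14185.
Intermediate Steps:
w(r) = 3/(-10 + 2*r) (w(r) = 3/(r + (r - 10)) = 3/(r + (-10 + r)) = 3/(-10 + 2*r))
(T + w(-10))**2 = (-119 + 3/(2*(-5 - 10)))**2 = (-119 + (3/2)/(-15))**2 = (-119 + (3/2)*(-1/15))**2 = (-119 - 1/10)**2 = (-1191/10)**2 = 1418481/100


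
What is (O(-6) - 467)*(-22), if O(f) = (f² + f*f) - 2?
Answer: 8734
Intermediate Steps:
O(f) = -2 + 2*f² (O(f) = (f² + f²) - 2 = 2*f² - 2 = -2 + 2*f²)
(O(-6) - 467)*(-22) = ((-2 + 2*(-6)²) - 467)*(-22) = ((-2 + 2*36) - 467)*(-22) = ((-2 + 72) - 467)*(-22) = (70 - 467)*(-22) = -397*(-22) = 8734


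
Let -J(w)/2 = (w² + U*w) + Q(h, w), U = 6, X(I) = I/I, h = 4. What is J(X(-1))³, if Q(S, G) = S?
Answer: -10648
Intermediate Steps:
X(I) = 1
J(w) = -8 - 12*w - 2*w² (J(w) = -2*((w² + 6*w) + 4) = -2*(4 + w² + 6*w) = -8 - 12*w - 2*w²)
J(X(-1))³ = (-8 - 12*1 - 2*1²)³ = (-8 - 12 - 2*1)³ = (-8 - 12 - 2)³ = (-22)³ = -10648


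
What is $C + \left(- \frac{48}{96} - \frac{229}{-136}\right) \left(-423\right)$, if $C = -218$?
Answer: $- \frac{97751}{136} \approx -718.76$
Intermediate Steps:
$C + \left(- \frac{48}{96} - \frac{229}{-136}\right) \left(-423\right) = -218 + \left(- \frac{48}{96} - \frac{229}{-136}\right) \left(-423\right) = -218 + \left(\left(-48\right) \frac{1}{96} - - \frac{229}{136}\right) \left(-423\right) = -218 + \left(- \frac{1}{2} + \frac{229}{136}\right) \left(-423\right) = -218 + \frac{161}{136} \left(-423\right) = -218 - \frac{68103}{136} = - \frac{97751}{136}$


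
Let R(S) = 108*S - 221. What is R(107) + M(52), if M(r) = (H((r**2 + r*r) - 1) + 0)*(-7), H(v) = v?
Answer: -26514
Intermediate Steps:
R(S) = -221 + 108*S
M(r) = 7 - 14*r**2 (M(r) = (((r**2 + r*r) - 1) + 0)*(-7) = (((r**2 + r**2) - 1) + 0)*(-7) = ((2*r**2 - 1) + 0)*(-7) = ((-1 + 2*r**2) + 0)*(-7) = (-1 + 2*r**2)*(-7) = 7 - 14*r**2)
R(107) + M(52) = (-221 + 108*107) + (7 - 14*52**2) = (-221 + 11556) + (7 - 14*2704) = 11335 + (7 - 37856) = 11335 - 37849 = -26514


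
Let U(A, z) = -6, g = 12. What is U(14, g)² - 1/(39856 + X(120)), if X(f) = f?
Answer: 1439135/39976 ≈ 36.000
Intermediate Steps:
U(14, g)² - 1/(39856 + X(120)) = (-6)² - 1/(39856 + 120) = 36 - 1/39976 = 1439135/39976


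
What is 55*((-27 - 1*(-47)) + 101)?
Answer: 6655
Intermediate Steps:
55*((-27 - 1*(-47)) + 101) = 55*((-27 + 47) + 101) = 55*(20 + 101) = 55*121 = 6655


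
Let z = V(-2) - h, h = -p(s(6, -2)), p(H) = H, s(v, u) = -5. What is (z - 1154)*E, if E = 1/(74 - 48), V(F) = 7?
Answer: -576/13 ≈ -44.308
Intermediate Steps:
E = 1/26 ≈ 0.038462
h = 5 (h = -1*(-5) = 5)
z = 2 (z = 7 - 1*5 = 7 - 5 = 2)
(z - 1154)*E = (2 - 1154)*(1/26) = -1152*1/26 = -576/13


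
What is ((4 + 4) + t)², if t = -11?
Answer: 9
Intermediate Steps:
((4 + 4) + t)² = ((4 + 4) - 11)² = (8 - 11)² = (-3)² = 9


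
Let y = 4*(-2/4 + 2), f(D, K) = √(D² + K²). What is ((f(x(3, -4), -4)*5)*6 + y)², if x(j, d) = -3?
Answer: 24336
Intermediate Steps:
y = 6 (y = 4*(-2*¼ + 2) = 4*(-½ + 2) = 4*(3/2) = 6)
((f(x(3, -4), -4)*5)*6 + y)² = ((√((-3)² + (-4)²)*5)*6 + 6)² = ((√(9 + 16)*5)*6 + 6)² = ((√25*5)*6 + 6)² = ((5*5)*6 + 6)² = (25*6 + 6)² = (150 + 6)² = 156² = 24336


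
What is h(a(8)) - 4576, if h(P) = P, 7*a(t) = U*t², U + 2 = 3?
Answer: -31968/7 ≈ -4566.9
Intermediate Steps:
U = 1 (U = -2 + 3 = 1)
a(t) = t²/7 (a(t) = (1*t²)/7 = t²/7)
h(a(8)) - 4576 = (⅐)*8² - 4576 = (⅐)*64 - 4576 = 64/7 - 4576 = -31968/7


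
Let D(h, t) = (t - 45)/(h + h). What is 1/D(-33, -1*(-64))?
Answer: -66/19 ≈ -3.4737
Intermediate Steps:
D(h, t) = (-45 + t)/(2*h) (D(h, t) = (-45 + t)/((2*h)) = (-45 + t)*(1/(2*h)) = (-45 + t)/(2*h))
1/D(-33, -1*(-64)) = 1/((½)*(-45 - 1*(-64))/(-33)) = 1/((½)*(-1/33)*(-45 + 64)) = 1/((½)*(-1/33)*19) = 1/(-19/66) = -66/19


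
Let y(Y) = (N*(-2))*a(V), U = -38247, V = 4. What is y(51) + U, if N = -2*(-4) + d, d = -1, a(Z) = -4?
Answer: -38191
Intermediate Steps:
N = 7 (N = -2*(-4) - 1 = 8 - 1 = 7)
y(Y) = 56 (y(Y) = (7*(-2))*(-4) = -14*(-4) = 56)
y(51) + U = 56 - 38247 = -38191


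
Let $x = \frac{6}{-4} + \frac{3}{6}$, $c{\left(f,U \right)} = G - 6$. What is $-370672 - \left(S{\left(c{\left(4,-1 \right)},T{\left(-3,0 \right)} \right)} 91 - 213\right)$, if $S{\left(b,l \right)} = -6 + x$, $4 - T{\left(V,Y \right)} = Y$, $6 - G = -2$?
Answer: $-369822$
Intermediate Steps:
$G = 8$ ($G = 6 - -2 = 6 + 2 = 8$)
$c{\left(f,U \right)} = 2$ ($c{\left(f,U \right)} = 8 - 6 = 2$)
$x = -1$ ($x = 6 \left(- \frac{1}{4}\right) + 3 \cdot \frac{1}{6} = - \frac{3}{2} + \frac{1}{2} = -1$)
$T{\left(V,Y \right)} = 4 - Y$
$S{\left(b,l \right)} = -7$ ($S{\left(b,l \right)} = -6 - 1 = -7$)
$-370672 - \left(S{\left(c{\left(4,-1 \right)},T{\left(-3,0 \right)} \right)} 91 - 213\right) = -370672 - \left(\left(-7\right) 91 - 213\right) = -370672 - \left(-637 - 213\right) = -370672 - -850 = -370672 + 850 = -369822$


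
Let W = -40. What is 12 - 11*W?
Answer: 452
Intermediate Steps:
12 - 11*W = 12 - 11*(-40) = 12 + 440 = 452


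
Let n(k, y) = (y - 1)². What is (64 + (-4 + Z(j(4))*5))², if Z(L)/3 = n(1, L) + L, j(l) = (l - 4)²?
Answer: 5625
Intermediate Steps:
n(k, y) = (-1 + y)²
j(l) = (-4 + l)²
Z(L) = 3*L + 3*(-1 + L)² (Z(L) = 3*((-1 + L)² + L) = 3*(L + (-1 + L)²) = 3*L + 3*(-1 + L)²)
(64 + (-4 + Z(j(4))*5))² = (64 + (-4 + (3*(-4 + 4)² + 3*(-1 + (-4 + 4)²)²)*5))² = (64 + (-4 + (3*0² + 3*(-1 + 0²)²)*5))² = (64 + (-4 + (3*0 + 3*(-1 + 0)²)*5))² = (64 + (-4 + (0 + 3*(-1)²)*5))² = (64 + (-4 + (0 + 3*1)*5))² = (64 + (-4 + (0 + 3)*5))² = (64 + (-4 + 3*5))² = (64 + (-4 + 15))² = (64 + 11)² = 75² = 5625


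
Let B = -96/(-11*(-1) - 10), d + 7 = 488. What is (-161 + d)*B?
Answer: -30720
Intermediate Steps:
d = 481 (d = -7 + 488 = 481)
B = -96 (B = -96/(11 - 10) = -96/1 = -96*1 = -96)
(-161 + d)*B = (-161 + 481)*(-96) = 320*(-96) = -30720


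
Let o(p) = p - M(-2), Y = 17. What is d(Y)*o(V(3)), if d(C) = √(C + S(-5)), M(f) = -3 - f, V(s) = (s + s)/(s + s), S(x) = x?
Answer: 4*√3 ≈ 6.9282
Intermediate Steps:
V(s) = 1 (V(s) = (2*s)/((2*s)) = (2*s)*(1/(2*s)) = 1)
o(p) = 1 + p (o(p) = p - (-3 - 1*(-2)) = p - (-3 + 2) = p - 1*(-1) = p + 1 = 1 + p)
d(C) = √(-5 + C) (d(C) = √(C - 5) = √(-5 + C))
d(Y)*o(V(3)) = √(-5 + 17)*(1 + 1) = √12*2 = (2*√3)*2 = 4*√3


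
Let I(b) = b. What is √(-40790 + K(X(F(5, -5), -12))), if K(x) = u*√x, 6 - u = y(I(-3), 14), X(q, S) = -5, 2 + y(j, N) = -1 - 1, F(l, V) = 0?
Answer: √(-40790 + 10*I*√5) ≈ 0.0554 + 201.97*I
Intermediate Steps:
y(j, N) = -4 (y(j, N) = -2 + (-1 - 1) = -2 - 2 = -4)
u = 10 (u = 6 - 1*(-4) = 6 + 4 = 10)
K(x) = 10*√x
√(-40790 + K(X(F(5, -5), -12))) = √(-40790 + 10*√(-5)) = √(-40790 + 10*(I*√5)) = √(-40790 + 10*I*√5)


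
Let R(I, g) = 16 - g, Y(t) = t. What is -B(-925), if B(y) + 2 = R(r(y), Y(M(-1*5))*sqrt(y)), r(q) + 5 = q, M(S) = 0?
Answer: -14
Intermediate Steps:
r(q) = -5 + q
B(y) = 14 (B(y) = -2 + (16 - 0*sqrt(y)) = -2 + (16 - 1*0) = -2 + (16 + 0) = -2 + 16 = 14)
-B(-925) = -1*14 = -14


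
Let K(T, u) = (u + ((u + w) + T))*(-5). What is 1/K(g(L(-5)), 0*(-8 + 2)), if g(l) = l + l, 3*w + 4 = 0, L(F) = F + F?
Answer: 3/320 ≈ 0.0093750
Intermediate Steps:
L(F) = 2*F
w = -4/3 (w = -4/3 + (⅓)*0 = -4/3 + 0 = -4/3 ≈ -1.3333)
g(l) = 2*l
K(T, u) = 20/3 - 10*u - 5*T (K(T, u) = (u + ((u - 4/3) + T))*(-5) = (u + ((-4/3 + u) + T))*(-5) = (u + (-4/3 + T + u))*(-5) = (-4/3 + T + 2*u)*(-5) = 20/3 - 10*u - 5*T)
1/K(g(L(-5)), 0*(-8 + 2)) = 1/(20/3 - 0*(-8 + 2) - 10*2*(-5)) = 1/(20/3 - 0*(-6) - 10*(-10)) = 1/(20/3 - 10*0 - 5*(-20)) = 1/(20/3 + 0 + 100) = 1/(320/3) = 3/320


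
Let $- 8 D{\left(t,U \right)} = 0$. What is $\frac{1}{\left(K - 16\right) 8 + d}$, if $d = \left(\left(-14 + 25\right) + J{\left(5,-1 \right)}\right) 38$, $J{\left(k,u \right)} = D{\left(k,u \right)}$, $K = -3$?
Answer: $\frac{1}{266} \approx 0.0037594$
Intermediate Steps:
$D{\left(t,U \right)} = 0$ ($D{\left(t,U \right)} = \left(- \frac{1}{8}\right) 0 = 0$)
$J{\left(k,u \right)} = 0$
$d = 418$ ($d = \left(\left(-14 + 25\right) + 0\right) 38 = \left(11 + 0\right) 38 = 11 \cdot 38 = 418$)
$\frac{1}{\left(K - 16\right) 8 + d} = \frac{1}{\left(-3 - 16\right) 8 + 418} = \frac{1}{\left(-19\right) 8 + 418} = \frac{1}{-152 + 418} = \frac{1}{266}$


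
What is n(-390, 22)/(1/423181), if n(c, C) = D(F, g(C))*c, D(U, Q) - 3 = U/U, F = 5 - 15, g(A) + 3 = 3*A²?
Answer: -660162360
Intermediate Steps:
g(A) = -3 + 3*A²
F = -10
D(U, Q) = 4 (D(U, Q) = 3 + U/U = 3 + 1 = 4)
n(c, C) = 4*c
n(-390, 22)/(1/423181) = (4*(-390))/(1/423181) = -1560/1/423181 = -1560*423181 = -660162360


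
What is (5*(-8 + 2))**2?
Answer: 900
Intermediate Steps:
(5*(-8 + 2))**2 = (5*(-6))**2 = (-30)**2 = 900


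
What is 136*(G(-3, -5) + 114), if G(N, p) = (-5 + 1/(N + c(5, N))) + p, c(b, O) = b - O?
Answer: 70856/5 ≈ 14171.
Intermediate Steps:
G(N, p) = -24/5 + p (G(N, p) = (-5 + 1/(N + (5 - N))) + p = (-5 + 1/5) + p = (-5 + ⅕) + p = -24/5 + p)
136*(G(-3, -5) + 114) = 136*((-24/5 - 5) + 114) = 136*(-49/5 + 114) = 136*(521/5) = 70856/5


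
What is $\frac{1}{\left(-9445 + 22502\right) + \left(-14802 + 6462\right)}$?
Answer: $\frac{1}{4717} \approx 0.000212$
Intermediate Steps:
$\frac{1}{\left(-9445 + 22502\right) + \left(-14802 + 6462\right)} = \frac{1}{13057 - 8340} = \frac{1}{4717}$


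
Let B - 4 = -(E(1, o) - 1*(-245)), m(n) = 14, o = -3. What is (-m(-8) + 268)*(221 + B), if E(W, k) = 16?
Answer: -9144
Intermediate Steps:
B = -257 (B = 4 - (16 - 1*(-245)) = 4 - (16 + 245) = 4 - 1*261 = 4 - 261 = -257)
(-m(-8) + 268)*(221 + B) = (-1*14 + 268)*(221 - 257) = (-14 + 268)*(-36) = 254*(-36) = -9144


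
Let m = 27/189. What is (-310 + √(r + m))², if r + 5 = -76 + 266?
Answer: 673996/7 - 22320*√7/7 ≈ 87849.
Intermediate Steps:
m = ⅐ (m = 27*(1/189) = ⅐ ≈ 0.14286)
r = 185 (r = -5 + (-76 + 266) = -5 + 190 = 185)
(-310 + √(r + m))² = (-310 + √(185 + ⅐))² = (-310 + √(1296/7))² = (-310 + 36*√7/7)²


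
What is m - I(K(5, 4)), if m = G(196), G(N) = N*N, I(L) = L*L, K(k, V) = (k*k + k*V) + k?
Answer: 35916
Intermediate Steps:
K(k, V) = k + k² + V*k (K(k, V) = (k² + V*k) + k = k + k² + V*k)
I(L) = L²
G(N) = N²
m = 38416 (m = 196² = 38416)
m - I(K(5, 4)) = 38416 - (5*(1 + 4 + 5))² = 38416 - (5*10)² = 38416 - 1*50² = 38416 - 1*2500 = 38416 - 2500 = 35916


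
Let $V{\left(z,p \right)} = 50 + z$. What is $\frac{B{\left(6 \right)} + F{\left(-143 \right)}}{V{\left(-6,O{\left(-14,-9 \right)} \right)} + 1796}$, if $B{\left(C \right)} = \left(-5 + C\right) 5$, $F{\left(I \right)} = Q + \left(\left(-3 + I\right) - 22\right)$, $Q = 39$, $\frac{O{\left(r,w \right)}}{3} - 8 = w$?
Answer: $- \frac{31}{460} \approx -0.067391$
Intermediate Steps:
$O{\left(r,w \right)} = 24 + 3 w$
$F{\left(I \right)} = 14 + I$ ($F{\left(I \right)} = 39 + \left(\left(-3 + I\right) - 22\right) = 39 + \left(-25 + I\right) = 14 + I$)
$B{\left(C \right)} = -25 + 5 C$
$\frac{B{\left(6 \right)} + F{\left(-143 \right)}}{V{\left(-6,O{\left(-14,-9 \right)} \right)} + 1796} = \frac{\left(-25 + 5 \cdot 6\right) + \left(14 - 143\right)}{\left(50 - 6\right) + 1796} = \frac{\left(-25 + 30\right) - 129}{44 + 1796} = \frac{5 - 129}{1840} = \left(-124\right) \frac{1}{1840} = - \frac{31}{460}$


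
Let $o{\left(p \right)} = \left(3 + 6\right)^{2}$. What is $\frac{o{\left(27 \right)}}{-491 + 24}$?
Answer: $- \frac{81}{467} \approx -0.17345$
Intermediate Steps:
$o{\left(p \right)} = 81$ ($o{\left(p \right)} = 9^{2} = 81$)
$\frac{o{\left(27 \right)}}{-491 + 24} = \frac{81}{-491 + 24} = \frac{81}{-467} = 81 \left(- \frac{1}{467}\right) = - \frac{81}{467}$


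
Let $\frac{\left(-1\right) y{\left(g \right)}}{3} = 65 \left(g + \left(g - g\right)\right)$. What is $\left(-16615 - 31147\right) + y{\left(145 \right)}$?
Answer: $-76037$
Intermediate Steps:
$y{\left(g \right)} = - 195 g$ ($y{\left(g \right)} = - 3 \cdot 65 \left(g + \left(g - g\right)\right) = - 3 \cdot 65 \left(g + 0\right) = - 3 \cdot 65 g = - 195 g$)
$\left(-16615 - 31147\right) + y{\left(145 \right)} = \left(-16615 - 31147\right) - 28275 = -47762 - 28275 = -76037$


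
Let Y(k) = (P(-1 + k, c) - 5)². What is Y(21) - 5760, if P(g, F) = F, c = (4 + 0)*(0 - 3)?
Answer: -5471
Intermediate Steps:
c = -12 (c = 4*(-3) = -12)
Y(k) = 289 (Y(k) = (-12 - 5)² = (-17)² = 289)
Y(21) - 5760 = 289 - 5760 = -5471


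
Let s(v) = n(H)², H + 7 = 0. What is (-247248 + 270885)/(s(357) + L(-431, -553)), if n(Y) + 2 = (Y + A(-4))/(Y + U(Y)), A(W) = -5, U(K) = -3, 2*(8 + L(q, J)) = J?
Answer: -393950/4731 ≈ -83.270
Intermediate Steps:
H = -7 (H = -7 + 0 = -7)
L(q, J) = -8 + J/2
n(Y) = -2 + (-5 + Y)/(-3 + Y) (n(Y) = -2 + (Y - 5)/(Y - 3) = -2 + (-5 + Y)/(-3 + Y))
s(v) = 16/25 (s(v) = ((1 - 1*(-7))/(-3 - 7))² = ((1 + 7)/(-10))² = (-⅒*8)² = (-⅘)² = 16/25)
(-247248 + 270885)/(s(357) + L(-431, -553)) = (-247248 + 270885)/(16/25 + (-8 + (½)*(-553))) = 23637/(16/25 + (-8 - 553/2)) = 23637/(16/25 - 569/2) = 23637/(-14193/50) = 23637*(-50/14193) = -393950/4731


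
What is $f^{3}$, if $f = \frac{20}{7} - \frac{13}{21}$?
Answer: $\frac{103823}{9261} \approx 11.211$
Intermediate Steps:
$f = \frac{47}{21}$ ($f = 20 \cdot \frac{1}{7} - \frac{13}{21} = \frac{20}{7} - \frac{13}{21} = \frac{47}{21} \approx 2.2381$)
$f^{3} = \left(\frac{47}{21}\right)^{3} = \frac{103823}{9261}$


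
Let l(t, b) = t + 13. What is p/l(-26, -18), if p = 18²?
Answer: -324/13 ≈ -24.923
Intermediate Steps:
p = 324
l(t, b) = 13 + t
p/l(-26, -18) = 324/(13 - 26) = 324/(-13) = 324*(-1/13) = -324/13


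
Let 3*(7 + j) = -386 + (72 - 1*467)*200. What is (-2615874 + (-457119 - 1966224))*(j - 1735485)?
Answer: 8878868550018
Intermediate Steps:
j = -26469 (j = -7 + (-386 + (72 - 1*467)*200)/3 = -7 + (-386 + (72 - 467)*200)/3 = -7 + (-386 - 395*200)/3 = -7 + (-386 - 79000)/3 = -7 + (⅓)*(-79386) = -7 - 26462 = -26469)
(-2615874 + (-457119 - 1966224))*(j - 1735485) = (-2615874 + (-457119 - 1966224))*(-26469 - 1735485) = (-2615874 - 2423343)*(-1761954) = -5039217*(-1761954) = 8878868550018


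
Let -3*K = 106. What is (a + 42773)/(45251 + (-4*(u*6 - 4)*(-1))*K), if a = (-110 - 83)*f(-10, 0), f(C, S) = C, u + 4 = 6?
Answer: 134109/132361 ≈ 1.0132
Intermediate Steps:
u = 2 (u = -4 + 6 = 2)
K = -106/3 (K = -1/3*106 = -106/3 ≈ -35.333)
a = 1930 (a = (-110 - 83)*(-10) = -193*(-10) = 1930)
(a + 42773)/(45251 + (-4*(u*6 - 4)*(-1))*K) = (1930 + 42773)/(45251 + (-4*(2*6 - 4)*(-1))*(-106/3)) = 44703/(45251 + (-4*(12 - 4)*(-1))*(-106/3)) = 44703/(45251 + (-4*8*(-1))*(-106/3)) = 44703/(45251 - 32*(-1)*(-106/3)) = 44703/(45251 + 32*(-106/3)) = 44703/(45251 - 3392/3) = 44703/(132361/3) = 44703*(3/132361) = 134109/132361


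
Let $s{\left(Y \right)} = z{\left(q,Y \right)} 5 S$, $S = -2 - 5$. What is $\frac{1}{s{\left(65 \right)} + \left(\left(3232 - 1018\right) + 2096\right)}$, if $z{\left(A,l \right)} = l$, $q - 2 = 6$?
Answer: $\frac{1}{2035} \approx 0.0004914$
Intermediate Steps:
$q = 8$ ($q = 2 + 6 = 8$)
$S = -7$
$s{\left(Y \right)} = - 35 Y$ ($s{\left(Y \right)} = Y 5 \left(-7\right) = 5 Y \left(-7\right) = - 35 Y$)
$\frac{1}{s{\left(65 \right)} + \left(\left(3232 - 1018\right) + 2096\right)} = \frac{1}{\left(-35\right) 65 + \left(\left(3232 - 1018\right) + 2096\right)} = \frac{1}{-2275 + \left(2214 + 2096\right)} = \frac{1}{-2275 + 4310} = \frac{1}{2035}$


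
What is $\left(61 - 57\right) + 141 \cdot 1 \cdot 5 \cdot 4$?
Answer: $2824$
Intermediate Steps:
$\left(61 - 57\right) + 141 \cdot 1 \cdot 5 \cdot 4 = \left(61 - 57\right) + 141 \cdot 5 \cdot 4 = 4 + 141 \cdot 20 = 4 + 2820 = 2824$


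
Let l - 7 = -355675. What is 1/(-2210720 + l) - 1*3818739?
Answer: -9800365944733/2566388 ≈ -3.8187e+6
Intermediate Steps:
l = -355668 (l = 7 - 355675 = -355668)
1/(-2210720 + l) - 1*3818739 = 1/(-2210720 - 355668) - 1*3818739 = 1/(-2566388) - 3818739 = -1/2566388 - 3818739 = -9800365944733/2566388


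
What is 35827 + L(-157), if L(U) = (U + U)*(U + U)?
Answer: 134423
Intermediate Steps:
L(U) = 4*U² (L(U) = (2*U)*(2*U) = 4*U²)
35827 + L(-157) = 35827 + 4*(-157)² = 35827 + 4*24649 = 35827 + 98596 = 134423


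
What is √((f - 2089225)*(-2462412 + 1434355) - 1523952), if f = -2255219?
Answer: 6*√124064848371 ≈ 2.1134e+6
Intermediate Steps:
√((f - 2089225)*(-2462412 + 1434355) - 1523952) = √((-2255219 - 2089225)*(-2462412 + 1434355) - 1523952) = √(-4344444*(-1028057) - 1523952) = √(4466336065308 - 1523952) = √4466334541356 = 6*√124064848371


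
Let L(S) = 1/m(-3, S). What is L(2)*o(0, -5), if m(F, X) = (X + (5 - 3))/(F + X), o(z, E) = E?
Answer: 5/4 ≈ 1.2500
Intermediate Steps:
m(F, X) = (2 + X)/(F + X) (m(F, X) = (X + 2)/(F + X) = (2 + X)/(F + X))
L(S) = (-3 + S)/(2 + S) (L(S) = 1/((2 + S)/(-3 + S)) = (-3 + S)/(2 + S))
L(2)*o(0, -5) = ((-3 + 2)/(2 + 2))*(-5) = (-1/4)*(-5) = ((¼)*(-1))*(-5) = -¼*(-5) = 5/4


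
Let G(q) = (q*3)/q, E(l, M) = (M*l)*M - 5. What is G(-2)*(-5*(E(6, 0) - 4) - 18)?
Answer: 81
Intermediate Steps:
E(l, M) = -5 + l*M² (E(l, M) = l*M² - 5 = -5 + l*M²)
G(q) = 3 (G(q) = (3*q)/q = 3)
G(-2)*(-5*(E(6, 0) - 4) - 18) = 3*(-5*((-5 + 6*0²) - 4) - 18) = 3*(-5*((-5 + 6*0) - 4) - 18) = 3*(-5*((-5 + 0) - 4) - 18) = 3*(-5*(-5 - 4) - 18) = 3*(-5*(-9) - 18) = 3*(45 - 18) = 3*27 = 81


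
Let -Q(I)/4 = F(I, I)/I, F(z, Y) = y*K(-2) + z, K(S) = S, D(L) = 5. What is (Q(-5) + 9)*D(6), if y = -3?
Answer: 49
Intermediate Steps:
F(z, Y) = 6 + z (F(z, Y) = -3*(-2) + z = 6 + z)
Q(I) = -4*(6 + I)/I
(Q(-5) + 9)*D(6) = ((-4 - 24/(-5)) + 9)*5 = ((-4 - 24*(-⅕)) + 9)*5 = ((-4 + 24/5) + 9)*5 = (⅘ + 9)*5 = (49/5)*5 = 49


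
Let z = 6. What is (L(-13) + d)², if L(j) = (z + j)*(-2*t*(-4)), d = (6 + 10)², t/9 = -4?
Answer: 5161984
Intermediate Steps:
t = -36 (t = 9*(-4) = -36)
d = 256 (d = 16² = 256)
L(j) = -1728 - 288*j (L(j) = (6 + j)*(-2*(-36)*(-4)) = (6 + j)*(72*(-4)) = (6 + j)*(-288) = -1728 - 288*j)
(L(-13) + d)² = ((-1728 - 288*(-13)) + 256)² = ((-1728 + 3744) + 256)² = (2016 + 256)² = 2272² = 5161984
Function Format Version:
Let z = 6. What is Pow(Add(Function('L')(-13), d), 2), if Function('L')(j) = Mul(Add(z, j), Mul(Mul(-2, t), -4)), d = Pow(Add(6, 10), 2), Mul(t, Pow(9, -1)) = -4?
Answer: 5161984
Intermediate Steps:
t = -36 (t = Mul(9, -4) = -36)
d = 256 (d = Pow(16, 2) = 256)
Function('L')(j) = Add(-1728, Mul(-288, j)) (Function('L')(j) = Mul(Add(6, j), Mul(Mul(-2, -36), -4)) = Mul(Add(6, j), Mul(72, -4)) = Mul(Add(6, j), -288) = Add(-1728, Mul(-288, j)))
Pow(Add(Function('L')(-13), d), 2) = Pow(Add(Add(-1728, Mul(-288, -13)), 256), 2) = Pow(Add(Add(-1728, 3744), 256), 2) = Pow(Add(2016, 256), 2) = Pow(2272, 2) = 5161984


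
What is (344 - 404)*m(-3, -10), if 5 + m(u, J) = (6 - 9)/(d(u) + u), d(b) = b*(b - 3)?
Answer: 312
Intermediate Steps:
d(b) = b*(-3 + b)
m(u, J) = -5 - 3/(u + u*(-3 + u)) (m(u, J) = -5 + (6 - 9)/(u*(-3 + u) + u) = -5 - 3/(u + u*(-3 + u)))
(344 - 404)*m(-3, -10) = (344 - 404)*((-3 - 5*(-3)² + 10*(-3))/((-3)*(-2 - 3))) = -(-20)*(-3 - 5*9 - 30)/(-5) = -(-20)*(-1)*(-3 - 45 - 30)/5 = -(-20)*(-1)*(-78)/5 = -60*(-26/5) = 312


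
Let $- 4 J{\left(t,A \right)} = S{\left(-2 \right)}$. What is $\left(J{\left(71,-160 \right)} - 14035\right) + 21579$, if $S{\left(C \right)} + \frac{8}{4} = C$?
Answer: $7545$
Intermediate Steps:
$S{\left(C \right)} = -2 + C$
$J{\left(t,A \right)} = 1$ ($J{\left(t,A \right)} = - \frac{-2 - 2}{4} = \left(- \frac{1}{4}\right) \left(-4\right) = 1$)
$\left(J{\left(71,-160 \right)} - 14035\right) + 21579 = \left(1 - 14035\right) + 21579 = -14034 + 21579 = 7545$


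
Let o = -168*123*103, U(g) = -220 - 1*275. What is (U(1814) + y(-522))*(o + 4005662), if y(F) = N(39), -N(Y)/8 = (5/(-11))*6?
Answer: -9771190350/11 ≈ -8.8829e+8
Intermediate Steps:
U(g) = -495 (U(g) = -220 - 275 = -495)
o = -2128392 (o = -20664*103 = -2128392)
N(Y) = 240/11 (N(Y) = -8*5/(-11)*6 = -8*5*(-1/11)*6 = -(-40)*6/11 = -8*(-30/11) = 240/11)
y(F) = 240/11
(U(1814) + y(-522))*(o + 4005662) = (-495 + 240/11)*(-2128392 + 4005662) = -5205/11*1877270 = -9771190350/11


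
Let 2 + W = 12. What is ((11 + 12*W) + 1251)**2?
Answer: 1909924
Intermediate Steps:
W = 10 (W = -2 + 12 = 10)
((11 + 12*W) + 1251)**2 = ((11 + 12*10) + 1251)**2 = ((11 + 120) + 1251)**2 = (131 + 1251)**2 = 1382**2 = 1909924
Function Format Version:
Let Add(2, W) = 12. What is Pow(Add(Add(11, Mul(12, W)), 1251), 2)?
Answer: 1909924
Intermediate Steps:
W = 10 (W = Add(-2, 12) = 10)
Pow(Add(Add(11, Mul(12, W)), 1251), 2) = Pow(Add(Add(11, Mul(12, 10)), 1251), 2) = Pow(Add(Add(11, 120), 1251), 2) = Pow(Add(131, 1251), 2) = Pow(1382, 2) = 1909924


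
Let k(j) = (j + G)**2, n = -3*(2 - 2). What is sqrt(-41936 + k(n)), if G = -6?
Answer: 10*I*sqrt(419) ≈ 204.69*I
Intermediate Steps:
n = 0 (n = -3*0 = 0)
k(j) = (-6 + j)**2 (k(j) = (j - 6)**2 = (-6 + j)**2)
sqrt(-41936 + k(n)) = sqrt(-41936 + (-6 + 0)**2) = sqrt(-41936 + (-6)**2) = sqrt(-41936 + 36) = sqrt(-41900) = 10*I*sqrt(419)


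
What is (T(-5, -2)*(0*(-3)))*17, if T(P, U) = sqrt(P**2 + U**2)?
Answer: 0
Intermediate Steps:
(T(-5, -2)*(0*(-3)))*17 = (sqrt((-5)**2 + (-2)**2)*(0*(-3)))*17 = (sqrt(25 + 4)*0)*17 = (sqrt(29)*0)*17 = 0*17 = 0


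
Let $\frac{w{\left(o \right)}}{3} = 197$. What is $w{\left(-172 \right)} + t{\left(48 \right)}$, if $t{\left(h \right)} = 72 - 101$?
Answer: $562$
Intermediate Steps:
$w{\left(o \right)} = 591$ ($w{\left(o \right)} = 3 \cdot 197 = 591$)
$t{\left(h \right)} = -29$ ($t{\left(h \right)} = 72 - 101 = -29$)
$w{\left(-172 \right)} + t{\left(48 \right)} = 591 - 29 = 562$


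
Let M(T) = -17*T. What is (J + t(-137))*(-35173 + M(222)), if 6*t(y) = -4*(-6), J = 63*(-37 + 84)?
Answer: -115477855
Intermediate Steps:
J = 2961 (J = 63*47 = 2961)
t(y) = 4 (t(y) = (-4*(-6))/6 = (1/6)*24 = 4)
(J + t(-137))*(-35173 + M(222)) = (2961 + 4)*(-35173 - 17*222) = 2965*(-35173 - 3774) = 2965*(-38947) = -115477855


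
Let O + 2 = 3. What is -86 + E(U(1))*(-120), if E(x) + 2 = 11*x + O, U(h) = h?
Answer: -1286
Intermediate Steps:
O = 1 (O = -2 + 3 = 1)
E(x) = -1 + 11*x (E(x) = -2 + (11*x + 1) = -2 + (1 + 11*x) = -1 + 11*x)
-86 + E(U(1))*(-120) = -86 + (-1 + 11*1)*(-120) = -86 + (-1 + 11)*(-120) = -86 + 10*(-120) = -86 - 1200 = -1286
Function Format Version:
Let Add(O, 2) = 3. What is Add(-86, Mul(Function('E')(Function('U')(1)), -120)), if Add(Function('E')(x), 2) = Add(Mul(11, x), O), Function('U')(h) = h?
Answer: -1286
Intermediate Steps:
O = 1 (O = Add(-2, 3) = 1)
Function('E')(x) = Add(-1, Mul(11, x)) (Function('E')(x) = Add(-2, Add(Mul(11, x), 1)) = Add(-2, Add(1, Mul(11, x))) = Add(-1, Mul(11, x)))
Add(-86, Mul(Function('E')(Function('U')(1)), -120)) = Add(-86, Mul(Add(-1, Mul(11, 1)), -120)) = Add(-86, Mul(Add(-1, 11), -120)) = Add(-86, Mul(10, -120)) = Add(-86, -1200) = -1286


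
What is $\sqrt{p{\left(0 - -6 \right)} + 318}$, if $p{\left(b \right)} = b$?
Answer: $18$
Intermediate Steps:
$\sqrt{p{\left(0 - -6 \right)} + 318} = \sqrt{\left(0 - -6\right) + 318} = \sqrt{\left(0 + 6\right) + 318} = \sqrt{6 + 318} = \sqrt{324} = 18$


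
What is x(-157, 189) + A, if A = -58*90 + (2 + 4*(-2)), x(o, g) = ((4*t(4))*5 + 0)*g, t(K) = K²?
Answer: 55254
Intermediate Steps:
x(o, g) = 320*g (x(o, g) = ((4*4²)*5 + 0)*g = ((4*16)*5 + 0)*g = (64*5 + 0)*g = (320 + 0)*g = 320*g)
A = -5226 (A = -5220 + (2 - 8) = -5220 - 6 = -5226)
x(-157, 189) + A = 320*189 - 5226 = 60480 - 5226 = 55254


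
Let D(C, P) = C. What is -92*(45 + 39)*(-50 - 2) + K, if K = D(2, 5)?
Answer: 401858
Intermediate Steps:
K = 2
-92*(45 + 39)*(-50 - 2) + K = -92*(45 + 39)*(-50 - 2) + 2 = -7728*(-52) + 2 = -92*(-4368) + 2 = 401856 + 2 = 401858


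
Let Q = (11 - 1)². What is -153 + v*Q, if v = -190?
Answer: -19153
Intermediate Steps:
Q = 100 (Q = 10² = 100)
-153 + v*Q = -153 - 190*100 = -153 - 19000 = -19153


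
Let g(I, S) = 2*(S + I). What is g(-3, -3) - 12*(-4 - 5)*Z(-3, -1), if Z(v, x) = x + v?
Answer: -444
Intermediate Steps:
Z(v, x) = v + x
g(I, S) = 2*I + 2*S (g(I, S) = 2*(I + S) = 2*I + 2*S)
g(-3, -3) - 12*(-4 - 5)*Z(-3, -1) = (2*(-3) + 2*(-3)) - 12*(-4 - 5)*(-3 - 1) = (-6 - 6) - (-108)*(-4) = -12 - 12*36 = -12 - 432 = -444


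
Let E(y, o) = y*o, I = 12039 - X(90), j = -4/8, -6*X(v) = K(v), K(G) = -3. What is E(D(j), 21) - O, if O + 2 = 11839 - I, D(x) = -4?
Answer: 235/2 ≈ 117.50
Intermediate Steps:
X(v) = ½ (X(v) = -⅙*(-3) = ½)
j = -½ (j = -4*⅛ = -½ ≈ -0.50000)
I = 24077/2 (I = 12039 - 1*½ = 12039 - ½ = 24077/2 ≈ 12039.)
E(y, o) = o*y
O = -403/2 (O = -2 + (11839 - 1*24077/2) = -2 + (11839 - 24077/2) = -2 - 399/2 = -403/2 ≈ -201.50)
E(D(j), 21) - O = 21*(-4) - 1*(-403/2) = -84 + 403/2 = 235/2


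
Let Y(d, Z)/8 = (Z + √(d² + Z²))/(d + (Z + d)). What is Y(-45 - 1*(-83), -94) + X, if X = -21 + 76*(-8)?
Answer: -5285/9 - 8*√2570/9 ≈ -632.28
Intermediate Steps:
X = -629 (X = -21 - 608 = -629)
Y(d, Z) = 8*(Z + √(Z² + d²))/(Z + 2*d) (Y(d, Z) = 8*((Z + √(d² + Z²))/(d + (Z + d))) = 8*((Z + √(Z² + d²))/(Z + 2*d)) = 8*(Z + √(Z² + d²))/(Z + 2*d))
Y(-45 - 1*(-83), -94) + X = 8*(-94 + √((-94)² + (-45 - 1*(-83))²))/(-94 + 2*(-45 - 1*(-83))) - 629 = 8*(-94 + √(8836 + (-45 + 83)²))/(-94 + 2*(-45 + 83)) - 629 = 8*(-94 + √(8836 + 38²))/(-94 + 2*38) - 629 = 8*(-94 + √(8836 + 1444))/(-94 + 76) - 629 = 8*(-94 + √10280)/(-18) - 629 = 8*(-1/18)*(-94 + 2*√2570) - 629 = (376/9 - 8*√2570/9) - 629 = -5285/9 - 8*√2570/9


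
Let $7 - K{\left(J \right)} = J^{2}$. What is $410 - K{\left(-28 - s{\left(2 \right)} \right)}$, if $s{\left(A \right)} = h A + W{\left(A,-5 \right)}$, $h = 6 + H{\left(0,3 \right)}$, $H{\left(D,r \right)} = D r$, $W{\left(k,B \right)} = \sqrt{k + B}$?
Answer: $2000 + 80 i \sqrt{3} \approx 2000.0 + 138.56 i$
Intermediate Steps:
$W{\left(k,B \right)} = \sqrt{B + k}$
$h = 6$ ($h = 6 + 0 \cdot 3 = 6 + 0 = 6$)
$s{\left(A \right)} = \sqrt{-5 + A} + 6 A$ ($s{\left(A \right)} = 6 A + \sqrt{-5 + A} = \sqrt{-5 + A} + 6 A$)
$K{\left(J \right)} = 7 - J^{2}$
$410 - K{\left(-28 - s{\left(2 \right)} \right)} = 410 - \left(7 - \left(-28 - \left(\sqrt{-5 + 2} + 6 \cdot 2\right)\right)^{2}\right) = 410 - \left(7 - \left(-28 - \left(\sqrt{-3} + 12\right)\right)^{2}\right) = 410 - \left(7 - \left(-28 - \left(i \sqrt{3} + 12\right)\right)^{2}\right) = 410 - \left(7 - \left(-28 - \left(12 + i \sqrt{3}\right)\right)^{2}\right) = 410 - \left(7 - \left(-40 - i \sqrt{3}\right)^{2}\right) = 403 + \left(-40 - i \sqrt{3}\right)^{2}$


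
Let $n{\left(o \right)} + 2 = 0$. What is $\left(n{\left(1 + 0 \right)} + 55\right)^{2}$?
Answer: $2809$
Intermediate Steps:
$n{\left(o \right)} = -2$ ($n{\left(o \right)} = -2 + 0 = -2$)
$\left(n{\left(1 + 0 \right)} + 55\right)^{2} = \left(-2 + 55\right)^{2} = 53^{2} = 2809$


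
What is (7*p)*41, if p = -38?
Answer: -10906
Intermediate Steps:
(7*p)*41 = (7*(-38))*41 = -266*41 = -10906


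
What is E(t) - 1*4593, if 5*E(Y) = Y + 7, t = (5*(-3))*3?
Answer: -23003/5 ≈ -4600.6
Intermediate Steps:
t = -45 (t = -15*3 = -45)
E(Y) = 7/5 + Y/5 (E(Y) = (Y + 7)/5 = (7 + Y)/5 = 7/5 + Y/5)
E(t) - 1*4593 = (7/5 + (⅕)*(-45)) - 1*4593 = (7/5 - 9) - 4593 = -38/5 - 4593 = -23003/5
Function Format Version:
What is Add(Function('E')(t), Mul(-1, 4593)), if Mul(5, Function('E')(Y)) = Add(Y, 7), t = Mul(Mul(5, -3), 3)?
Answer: Rational(-23003, 5) ≈ -4600.6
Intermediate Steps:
t = -45 (t = Mul(-15, 3) = -45)
Function('E')(Y) = Add(Rational(7, 5), Mul(Rational(1, 5), Y)) (Function('E')(Y) = Mul(Rational(1, 5), Add(Y, 7)) = Mul(Rational(1, 5), Add(7, Y)) = Add(Rational(7, 5), Mul(Rational(1, 5), Y)))
Add(Function('E')(t), Mul(-1, 4593)) = Add(Add(Rational(7, 5), Mul(Rational(1, 5), -45)), Mul(-1, 4593)) = Add(Add(Rational(7, 5), -9), -4593) = Add(Rational(-38, 5), -4593) = Rational(-23003, 5)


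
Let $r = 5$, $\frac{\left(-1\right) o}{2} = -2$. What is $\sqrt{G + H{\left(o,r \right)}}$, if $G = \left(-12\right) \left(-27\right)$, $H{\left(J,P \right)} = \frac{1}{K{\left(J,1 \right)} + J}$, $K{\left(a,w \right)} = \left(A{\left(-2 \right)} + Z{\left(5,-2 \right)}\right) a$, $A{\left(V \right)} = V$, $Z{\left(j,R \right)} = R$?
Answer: $\frac{13 \sqrt{69}}{6} \approx 17.998$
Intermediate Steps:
$o = 4$ ($o = \left(-2\right) \left(-2\right) = 4$)
$K{\left(a,w \right)} = - 4 a$ ($K{\left(a,w \right)} = \left(-2 - 2\right) a = - 4 a$)
$H{\left(J,P \right)} = - \frac{1}{3 J}$ ($H{\left(J,P \right)} = \frac{1}{- 4 J + J} = \frac{1}{\left(-3\right) J} = - \frac{1}{3 J}$)
$G = 324$
$\sqrt{G + H{\left(o,r \right)}} = \sqrt{324 - \frac{1}{3 \cdot 4}} = \sqrt{324 - \frac{1}{12}} = \sqrt{\frac{3887}{12}} = \frac{13 \sqrt{69}}{6}$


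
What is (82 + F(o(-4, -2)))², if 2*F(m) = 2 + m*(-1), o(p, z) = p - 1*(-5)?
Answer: 27225/4 ≈ 6806.3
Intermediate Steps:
o(p, z) = 5 + p (o(p, z) = p + 5 = 5 + p)
F(m) = 1 - m/2 (F(m) = (2 + m*(-1))/2 = (2 - m)/2 = 1 - m/2)
(82 + F(o(-4, -2)))² = (82 + (1 - (5 - 4)/2))² = (82 + (1 - ½*1))² = (82 + (1 - ½))² = (82 + ½)² = (165/2)² = 27225/4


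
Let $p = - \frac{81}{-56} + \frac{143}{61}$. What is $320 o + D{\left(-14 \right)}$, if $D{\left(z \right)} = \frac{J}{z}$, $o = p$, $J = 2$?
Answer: $\frac{517899}{427} \approx 1212.9$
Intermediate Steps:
$p = \frac{12949}{3416}$ ($p = \left(-81\right) \left(- \frac{1}{56}\right) + 143 \cdot \frac{1}{61} = \frac{81}{56} + \frac{143}{61} = \frac{12949}{3416} \approx 3.7907$)
$o = \frac{12949}{3416} \approx 3.7907$
$D{\left(z \right)} = \frac{2}{z}$
$320 o + D{\left(-14 \right)} = 320 \cdot \frac{12949}{3416} + \frac{2}{-14} = \frac{517960}{427} + 2 \left(- \frac{1}{14}\right) = \frac{517960}{427} - \frac{1}{7} = \frac{517899}{427}$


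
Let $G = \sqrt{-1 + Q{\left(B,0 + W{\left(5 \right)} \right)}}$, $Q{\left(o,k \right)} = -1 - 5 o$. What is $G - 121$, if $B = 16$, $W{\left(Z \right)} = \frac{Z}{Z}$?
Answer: $-121 + i \sqrt{82} \approx -121.0 + 9.0554 i$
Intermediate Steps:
$W{\left(Z \right)} = 1$
$G = i \sqrt{82}$ ($G = \sqrt{-1 - 81} = \sqrt{-82} = i \sqrt{82} \approx 9.0554 i$)
$G - 121 = i \sqrt{82} - 121 = -121 + i \sqrt{82}$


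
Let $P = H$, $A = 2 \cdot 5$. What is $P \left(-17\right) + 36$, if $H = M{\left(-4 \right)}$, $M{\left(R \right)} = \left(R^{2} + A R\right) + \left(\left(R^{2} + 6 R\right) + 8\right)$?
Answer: $444$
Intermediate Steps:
$A = 10$
$M{\left(R \right)} = 8 + 2 R^{2} + 16 R$ ($M{\left(R \right)} = \left(R^{2} + 10 R\right) + \left(\left(R^{2} + 6 R\right) + 8\right) = \left(R^{2} + 10 R\right) + \left(8 + R^{2} + 6 R\right) = 8 + 2 R^{2} + 16 R$)
$H = -24$ ($H = 8 + 2 \left(-4\right)^{2} + 16 \left(-4\right) = 8 + 2 \cdot 16 - 64 = 8 + 32 - 64 = -24$)
$P = -24$
$P \left(-17\right) + 36 = \left(-24\right) \left(-17\right) + 36 = 408 + 36 = 444$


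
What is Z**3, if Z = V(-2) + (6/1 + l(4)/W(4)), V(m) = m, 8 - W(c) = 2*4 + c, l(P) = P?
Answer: 27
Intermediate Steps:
W(c) = -c (W(c) = 8 - (2*4 + c) = 8 - (8 + c) = 8 + (-8 - c) = -c)
Z = 3 (Z = -2 + (6/1 + 4/((-1*4))) = -2 + (6*1 + 4/(-4)) = -2 + (6 + 4*(-1/4)) = -2 + (6 - 1) = -2 + 5 = 3)
Z**3 = 3**3 = 27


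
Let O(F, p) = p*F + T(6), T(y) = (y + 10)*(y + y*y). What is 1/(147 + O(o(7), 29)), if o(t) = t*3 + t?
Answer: 1/1631 ≈ 0.00061312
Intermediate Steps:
T(y) = (10 + y)*(y + y²)
o(t) = 4*t (o(t) = 3*t + t = 4*t)
O(F, p) = 672 + F*p (O(F, p) = p*F + 6*(10 + 6² + 11*6) = F*p + 6*(10 + 36 + 66) = F*p + 6*112 = F*p + 672 = 672 + F*p)
1/(147 + O(o(7), 29)) = 1/(147 + (672 + (4*7)*29)) = 1/(147 + (672 + 28*29)) = 1/(147 + (672 + 812)) = 1/(147 + 1484) = 1/1631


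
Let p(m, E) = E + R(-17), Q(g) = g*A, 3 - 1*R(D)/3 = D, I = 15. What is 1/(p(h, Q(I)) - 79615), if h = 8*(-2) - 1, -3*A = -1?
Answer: -1/79550 ≈ -1.2571e-5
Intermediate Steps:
A = ⅓ (A = -⅓*(-1) = ⅓ ≈ 0.33333)
R(D) = 9 - 3*D
Q(g) = g/3 (Q(g) = g*(⅓) = g/3)
h = -17 (h = -16 - 1 = -17)
p(m, E) = 60 + E (p(m, E) = E + (9 - 3*(-17)) = E + (9 + 51) = E + 60 = 60 + E)
1/(p(h, Q(I)) - 79615) = 1/((60 + (⅓)*15) - 79615) = 1/((60 + 5) - 79615) = 1/(65 - 79615) = 1/(-79550) = -1/79550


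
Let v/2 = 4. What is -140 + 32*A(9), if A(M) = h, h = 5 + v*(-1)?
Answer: -236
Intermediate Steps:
v = 8 (v = 2*4 = 8)
h = -3 (h = 5 + 8*(-1) = 5 - 8 = -3)
A(M) = -3
-140 + 32*A(9) = -140 + 32*(-3) = -140 - 96 = -236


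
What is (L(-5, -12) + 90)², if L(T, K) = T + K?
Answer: 5329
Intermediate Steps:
L(T, K) = K + T
(L(-5, -12) + 90)² = ((-12 - 5) + 90)² = (-17 + 90)² = 73² = 5329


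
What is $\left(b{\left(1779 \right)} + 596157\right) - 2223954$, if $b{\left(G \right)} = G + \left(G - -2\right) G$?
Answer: $1542381$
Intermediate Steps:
$b{\left(G \right)} = G + G \left(2 + G\right)$ ($b{\left(G \right)} = G + \left(G + 2\right) G = G + \left(2 + G\right) G = G + G \left(2 + G\right)$)
$\left(b{\left(1779 \right)} + 596157\right) - 2223954 = \left(1779 \left(3 + 1779\right) + 596157\right) - 2223954 = \left(1779 \cdot 1782 + 596157\right) - 2223954 = \left(3170178 + 596157\right) - 2223954 = 3766335 - 2223954 = 1542381$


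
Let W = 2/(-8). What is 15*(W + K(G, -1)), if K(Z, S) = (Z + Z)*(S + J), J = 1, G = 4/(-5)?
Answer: -15/4 ≈ -3.7500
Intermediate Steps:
G = -⅘ (G = 4*(-⅕) = -⅘ ≈ -0.80000)
W = -¼ (W = 2*(-⅛) = -¼ ≈ -0.25000)
K(Z, S) = 2*Z*(1 + S) (K(Z, S) = (Z + Z)*(S + 1) = (2*Z)*(1 + S) = 2*Z*(1 + S))
15*(W + K(G, -1)) = 15*(-¼ + 2*(-⅘)*(1 - 1)) = 15*(-¼ + 2*(-⅘)*0) = 15*(-¼ + 0) = 15*(-¼) = -15/4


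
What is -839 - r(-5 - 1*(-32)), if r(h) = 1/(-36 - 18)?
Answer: -45305/54 ≈ -838.98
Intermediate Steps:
r(h) = -1/54 (r(h) = 1/(-54) = -1/54)
-839 - r(-5 - 1*(-32)) = -839 - 1*(-1/54) = -839 + 1/54 = -45305/54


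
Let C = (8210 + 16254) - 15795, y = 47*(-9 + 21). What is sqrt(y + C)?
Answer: sqrt(9233) ≈ 96.089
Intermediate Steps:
y = 564 (y = 47*12 = 564)
C = 8669 (C = 24464 - 15795 = 8669)
sqrt(y + C) = sqrt(564 + 8669) = sqrt(9233)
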